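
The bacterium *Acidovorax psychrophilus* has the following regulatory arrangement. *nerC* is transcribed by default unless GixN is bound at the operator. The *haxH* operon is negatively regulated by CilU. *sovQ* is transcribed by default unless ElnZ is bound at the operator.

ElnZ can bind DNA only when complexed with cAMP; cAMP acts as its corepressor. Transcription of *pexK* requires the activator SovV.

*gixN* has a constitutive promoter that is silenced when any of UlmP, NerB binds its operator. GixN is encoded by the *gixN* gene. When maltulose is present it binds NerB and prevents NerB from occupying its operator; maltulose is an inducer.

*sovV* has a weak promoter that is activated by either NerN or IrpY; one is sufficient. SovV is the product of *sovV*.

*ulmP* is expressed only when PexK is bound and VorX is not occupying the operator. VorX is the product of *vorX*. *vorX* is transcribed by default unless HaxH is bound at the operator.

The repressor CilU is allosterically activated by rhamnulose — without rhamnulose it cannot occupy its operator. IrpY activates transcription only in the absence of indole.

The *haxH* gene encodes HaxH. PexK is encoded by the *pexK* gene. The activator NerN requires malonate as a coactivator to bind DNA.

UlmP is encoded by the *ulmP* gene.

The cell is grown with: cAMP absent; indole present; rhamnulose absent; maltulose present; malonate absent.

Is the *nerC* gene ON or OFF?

OFF

Malonate is absent, so NerN is inactive.
Indole is present, so IrpY is inactive.
No activator is available at the *sovV* promoter, so *sovV* is not transcribed.
So SovV is not produced.
Required activator SovV is absent, so *pexK* is not transcribed.
So PexK is not produced.
Rhamnulose is absent, so CilU is inactive.
With no repressor bound, *haxH* is transcribed.
So HaxH is produced and active.
With repressor HaxH bound, *vorX* is not transcribed.
So VorX is not produced.
Required activator PexK is absent, so *ulmP* is not transcribed.
So UlmP is not produced.
Maltulose is present, so NerB is inactive.
With no repressor bound, *gixN* is transcribed.
So GixN is produced and active.
With repressor GixN bound, *nerC* is not transcribed.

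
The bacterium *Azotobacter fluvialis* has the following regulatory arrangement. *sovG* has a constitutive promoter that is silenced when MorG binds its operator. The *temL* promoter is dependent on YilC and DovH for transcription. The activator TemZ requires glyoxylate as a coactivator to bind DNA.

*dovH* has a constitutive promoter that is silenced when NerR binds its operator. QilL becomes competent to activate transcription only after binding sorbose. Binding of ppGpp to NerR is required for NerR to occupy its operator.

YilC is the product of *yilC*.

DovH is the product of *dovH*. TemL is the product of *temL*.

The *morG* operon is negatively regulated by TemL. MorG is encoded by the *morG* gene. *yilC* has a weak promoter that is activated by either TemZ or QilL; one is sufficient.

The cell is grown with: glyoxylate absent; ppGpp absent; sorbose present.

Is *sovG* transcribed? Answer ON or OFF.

ON

Glyoxylate is absent, so TemZ is inactive.
Sorbose is present, so QilL is active.
Activator QilL is present, so *yilC* is transcribed.
So YilC is produced and active.
ppGpp is absent, so NerR is inactive.
With no repressor bound, *dovH* is transcribed.
So DovH is produced and active.
No repressor is bound and YilC and DovH are active, so *temL* is transcribed.
So TemL is produced and active.
With repressor TemL bound, *morG* is not transcribed.
So MorG is not produced.
With no repressor bound, *sovG* is transcribed.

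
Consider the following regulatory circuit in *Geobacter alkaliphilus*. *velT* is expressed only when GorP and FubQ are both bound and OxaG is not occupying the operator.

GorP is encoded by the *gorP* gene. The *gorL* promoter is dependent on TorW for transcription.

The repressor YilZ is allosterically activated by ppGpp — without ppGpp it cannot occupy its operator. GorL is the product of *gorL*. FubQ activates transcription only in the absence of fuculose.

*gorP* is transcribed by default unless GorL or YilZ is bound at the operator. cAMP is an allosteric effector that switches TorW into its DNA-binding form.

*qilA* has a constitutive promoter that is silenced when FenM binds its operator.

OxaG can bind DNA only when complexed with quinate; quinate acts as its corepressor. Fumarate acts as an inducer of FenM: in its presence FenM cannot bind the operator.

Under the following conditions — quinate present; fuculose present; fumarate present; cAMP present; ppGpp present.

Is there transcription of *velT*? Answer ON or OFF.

Quinate is present, so OxaG is active.
cAMP is present, so TorW is active.
No repressor is bound and TorW is active, so *gorL* is transcribed.
So GorL is produced and active.
ppGpp is present, so YilZ is active.
With repressor GorL bound, *gorP* is not transcribed.
So GorP is not produced.
Fuculose is present, so FubQ is inactive.
With repressor OxaG bound, *velT* is not transcribed.

OFF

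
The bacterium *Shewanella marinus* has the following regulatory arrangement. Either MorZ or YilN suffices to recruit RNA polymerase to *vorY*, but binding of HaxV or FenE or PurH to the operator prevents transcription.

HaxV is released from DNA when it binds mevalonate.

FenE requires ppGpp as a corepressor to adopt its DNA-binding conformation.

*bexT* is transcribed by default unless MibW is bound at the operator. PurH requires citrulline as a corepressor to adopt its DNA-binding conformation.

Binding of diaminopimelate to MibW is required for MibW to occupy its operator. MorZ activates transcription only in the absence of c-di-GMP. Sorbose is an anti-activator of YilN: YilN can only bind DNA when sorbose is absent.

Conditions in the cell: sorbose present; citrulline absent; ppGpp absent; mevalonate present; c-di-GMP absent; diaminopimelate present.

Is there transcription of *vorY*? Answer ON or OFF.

c-di-GMP is absent, so MorZ is active.
Mevalonate is present, so HaxV is inactive.
Sorbose is present, so YilN is inactive.
ppGpp is absent, so FenE is inactive.
Citrulline is absent, so PurH is inactive.
Activator MorZ is present, so *vorY* is transcribed.

ON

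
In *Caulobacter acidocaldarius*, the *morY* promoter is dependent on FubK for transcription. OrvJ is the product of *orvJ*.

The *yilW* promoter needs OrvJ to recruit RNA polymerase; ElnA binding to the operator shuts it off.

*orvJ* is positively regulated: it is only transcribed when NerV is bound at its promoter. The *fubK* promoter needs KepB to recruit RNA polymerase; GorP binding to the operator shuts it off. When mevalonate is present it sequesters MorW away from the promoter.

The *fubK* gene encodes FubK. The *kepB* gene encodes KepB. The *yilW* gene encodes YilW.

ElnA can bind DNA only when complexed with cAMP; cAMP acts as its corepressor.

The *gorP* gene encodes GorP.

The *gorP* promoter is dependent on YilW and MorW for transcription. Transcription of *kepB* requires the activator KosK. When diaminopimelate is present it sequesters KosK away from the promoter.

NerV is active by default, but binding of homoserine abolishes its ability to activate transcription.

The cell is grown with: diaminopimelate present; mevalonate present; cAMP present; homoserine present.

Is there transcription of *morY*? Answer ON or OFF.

Homoserine is present, so NerV is inactive.
Required activator NerV is absent, so *orvJ* is not transcribed.
So OrvJ is not produced.
cAMP is present, so ElnA is active.
With repressor ElnA bound, *yilW* is not transcribed.
So YilW is not produced.
Mevalonate is present, so MorW is inactive.
Required activator YilW is absent, so *gorP* is not transcribed.
So GorP is not produced.
Diaminopimelate is present, so KosK is inactive.
Required activator KosK is absent, so *kepB* is not transcribed.
So KepB is not produced.
Required activator KepB is absent, so *fubK* is not transcribed.
So FubK is not produced.
Required activator FubK is absent, so *morY* is not transcribed.

OFF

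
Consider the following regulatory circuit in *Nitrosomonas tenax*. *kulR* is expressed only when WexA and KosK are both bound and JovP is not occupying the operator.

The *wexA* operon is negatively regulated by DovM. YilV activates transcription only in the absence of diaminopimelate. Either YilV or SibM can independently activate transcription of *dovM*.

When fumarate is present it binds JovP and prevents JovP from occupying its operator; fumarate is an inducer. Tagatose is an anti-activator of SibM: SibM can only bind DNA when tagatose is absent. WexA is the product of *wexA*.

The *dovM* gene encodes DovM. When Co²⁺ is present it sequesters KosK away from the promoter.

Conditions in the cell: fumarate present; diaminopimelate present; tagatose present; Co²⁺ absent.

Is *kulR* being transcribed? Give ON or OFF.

Diaminopimelate is present, so YilV is inactive.
Tagatose is present, so SibM is inactive.
No activator is available at the *dovM* promoter, so *dovM* is not transcribed.
So DovM is not produced.
With no repressor bound, *wexA* is transcribed.
So WexA is produced and active.
Co²⁺ is absent, so KosK is active.
Fumarate is present, so JovP is inactive.
No repressor is bound and WexA and KosK are active, so *kulR* is transcribed.

ON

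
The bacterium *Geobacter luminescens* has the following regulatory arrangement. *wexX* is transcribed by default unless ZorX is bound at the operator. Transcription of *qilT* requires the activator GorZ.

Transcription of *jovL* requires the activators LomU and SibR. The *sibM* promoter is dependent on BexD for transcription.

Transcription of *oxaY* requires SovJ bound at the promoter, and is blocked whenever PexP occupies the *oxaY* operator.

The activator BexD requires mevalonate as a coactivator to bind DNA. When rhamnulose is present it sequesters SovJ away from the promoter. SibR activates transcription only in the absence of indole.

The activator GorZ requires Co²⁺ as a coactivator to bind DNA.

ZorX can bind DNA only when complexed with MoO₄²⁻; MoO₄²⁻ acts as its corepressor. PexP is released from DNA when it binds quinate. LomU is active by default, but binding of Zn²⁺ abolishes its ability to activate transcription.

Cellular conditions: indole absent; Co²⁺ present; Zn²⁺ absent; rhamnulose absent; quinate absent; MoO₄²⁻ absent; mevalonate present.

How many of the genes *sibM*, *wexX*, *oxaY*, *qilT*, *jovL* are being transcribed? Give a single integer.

Mevalonate is present, so BexD is active.
No repressor is bound and BexD is active, so *sibM* is transcribed.
→ *sibM* is ON.
MoO₄²⁻ is absent, so ZorX is inactive.
With no repressor bound, *wexX* is transcribed.
→ *wexX* is ON.
Rhamnulose is absent, so SovJ is active.
Quinate is absent, so PexP is active.
With repressor PexP bound, *oxaY* is not transcribed.
→ *oxaY* is OFF.
Co²⁺ is present, so GorZ is active.
No repressor is bound and GorZ is active, so *qilT* is transcribed.
→ *qilT* is ON.
Zn²⁺ is absent, so LomU is active.
Indole is absent, so SibR is active.
No repressor is bound and LomU and SibR are active, so *jovL* is transcribed.
→ *jovL* is ON.
4 of the 5 genes are transcribed.

4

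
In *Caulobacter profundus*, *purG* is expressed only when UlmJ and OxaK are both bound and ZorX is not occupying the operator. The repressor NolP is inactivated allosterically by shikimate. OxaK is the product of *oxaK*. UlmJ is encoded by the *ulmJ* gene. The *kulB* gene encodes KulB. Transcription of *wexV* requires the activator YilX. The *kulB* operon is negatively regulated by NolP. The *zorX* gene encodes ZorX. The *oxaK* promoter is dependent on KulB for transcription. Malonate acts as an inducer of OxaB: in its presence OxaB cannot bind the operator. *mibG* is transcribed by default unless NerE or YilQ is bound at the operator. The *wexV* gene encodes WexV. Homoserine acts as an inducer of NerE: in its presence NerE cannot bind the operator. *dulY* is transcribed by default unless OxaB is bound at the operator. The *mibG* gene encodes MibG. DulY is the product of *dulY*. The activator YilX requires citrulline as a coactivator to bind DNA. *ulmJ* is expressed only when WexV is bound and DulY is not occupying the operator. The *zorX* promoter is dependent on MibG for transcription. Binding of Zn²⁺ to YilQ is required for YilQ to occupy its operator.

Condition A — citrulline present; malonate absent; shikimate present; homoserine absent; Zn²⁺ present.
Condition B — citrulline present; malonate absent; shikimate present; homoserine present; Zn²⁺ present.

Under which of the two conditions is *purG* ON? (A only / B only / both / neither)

both

Condition A:
Citrulline is present, so YilX is active.
No repressor is bound and YilX is active, so *wexV* is transcribed.
So WexV is produced and active.
Malonate is absent, so OxaB is active.
With repressor OxaB bound, *dulY* is not transcribed.
So DulY is not produced.
No repressor is bound and WexV is active, so *ulmJ* is transcribed.
So UlmJ is produced and active.
Shikimate is present, so NolP is inactive.
With no repressor bound, *kulB* is transcribed.
So KulB is produced and active.
No repressor is bound and KulB is active, so *oxaK* is transcribed.
So OxaK is produced and active.
Homoserine is absent, so NerE is active.
Zn²⁺ is present, so YilQ is active.
With repressor NerE bound, *mibG* is not transcribed.
So MibG is not produced.
Required activator MibG is absent, so *zorX* is not transcribed.
So ZorX is not produced.
No repressor is bound and UlmJ and OxaK are active, so *purG* is transcribed.
→ *purG* is ON in A.
Condition B:
Citrulline is present, so YilX is active.
No repressor is bound and YilX is active, so *wexV* is transcribed.
So WexV is produced and active.
Malonate is absent, so OxaB is active.
With repressor OxaB bound, *dulY* is not transcribed.
So DulY is not produced.
No repressor is bound and WexV is active, so *ulmJ* is transcribed.
So UlmJ is produced and active.
Shikimate is present, so NolP is inactive.
With no repressor bound, *kulB* is transcribed.
So KulB is produced and active.
No repressor is bound and KulB is active, so *oxaK* is transcribed.
So OxaK is produced and active.
Homoserine is present, so NerE is inactive.
Zn²⁺ is present, so YilQ is active.
With repressor YilQ bound, *mibG* is not transcribed.
So MibG is not produced.
Required activator MibG is absent, so *zorX* is not transcribed.
So ZorX is not produced.
No repressor is bound and UlmJ and OxaK are active, so *purG* is transcribed.
→ *purG* is ON in B.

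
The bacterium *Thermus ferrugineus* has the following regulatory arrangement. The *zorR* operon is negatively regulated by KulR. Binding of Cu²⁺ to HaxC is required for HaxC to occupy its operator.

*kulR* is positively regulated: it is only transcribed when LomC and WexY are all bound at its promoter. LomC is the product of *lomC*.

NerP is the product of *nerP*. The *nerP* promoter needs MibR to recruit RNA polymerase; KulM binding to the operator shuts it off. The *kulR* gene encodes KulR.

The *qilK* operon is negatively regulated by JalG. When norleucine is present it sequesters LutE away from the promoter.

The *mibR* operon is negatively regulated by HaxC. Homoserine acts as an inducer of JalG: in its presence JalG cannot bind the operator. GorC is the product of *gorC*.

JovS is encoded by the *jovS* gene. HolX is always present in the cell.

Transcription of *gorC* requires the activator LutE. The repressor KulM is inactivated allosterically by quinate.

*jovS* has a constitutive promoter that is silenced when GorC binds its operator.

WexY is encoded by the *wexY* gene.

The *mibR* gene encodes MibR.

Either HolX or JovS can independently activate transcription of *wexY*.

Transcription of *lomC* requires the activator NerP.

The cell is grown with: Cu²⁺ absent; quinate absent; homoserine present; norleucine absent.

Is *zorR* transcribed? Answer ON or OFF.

ON

Cu²⁺ is absent, so HaxC is inactive.
With no repressor bound, *mibR* is transcribed.
So MibR is produced and active.
Quinate is absent, so KulM is active.
With repressor KulM bound, *nerP* is not transcribed.
So NerP is not produced.
Required activator NerP is absent, so *lomC* is not transcribed.
So LomC is not produced.
HolX is produced constitutively and is active.
Norleucine is absent, so LutE is active.
No repressor is bound and LutE is active, so *gorC* is transcribed.
So GorC is produced and active.
With repressor GorC bound, *jovS* is not transcribed.
So JovS is not produced.
Activator HolX is present, so *wexY* is transcribed.
So WexY is produced and active.
Required activator LomC is absent, so *kulR* is not transcribed.
So KulR is not produced.
With no repressor bound, *zorR* is transcribed.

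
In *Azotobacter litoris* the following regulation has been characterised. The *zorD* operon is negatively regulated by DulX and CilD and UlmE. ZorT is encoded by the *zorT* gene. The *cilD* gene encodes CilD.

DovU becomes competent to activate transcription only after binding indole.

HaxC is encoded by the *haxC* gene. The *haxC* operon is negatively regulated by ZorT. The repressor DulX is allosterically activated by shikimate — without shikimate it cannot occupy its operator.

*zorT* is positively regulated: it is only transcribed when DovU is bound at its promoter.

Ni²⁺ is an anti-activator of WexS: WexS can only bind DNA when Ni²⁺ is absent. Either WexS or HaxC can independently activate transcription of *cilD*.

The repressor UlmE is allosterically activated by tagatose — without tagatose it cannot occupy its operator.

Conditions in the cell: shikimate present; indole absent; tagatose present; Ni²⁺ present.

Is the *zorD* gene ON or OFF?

Shikimate is present, so DulX is active.
Ni²⁺ is present, so WexS is inactive.
Indole is absent, so DovU is inactive.
Required activator DovU is absent, so *zorT* is not transcribed.
So ZorT is not produced.
With no repressor bound, *haxC* is transcribed.
So HaxC is produced and active.
Activator HaxC is present, so *cilD* is transcribed.
So CilD is produced and active.
Tagatose is present, so UlmE is active.
With repressor DulX bound, *zorD* is not transcribed.

OFF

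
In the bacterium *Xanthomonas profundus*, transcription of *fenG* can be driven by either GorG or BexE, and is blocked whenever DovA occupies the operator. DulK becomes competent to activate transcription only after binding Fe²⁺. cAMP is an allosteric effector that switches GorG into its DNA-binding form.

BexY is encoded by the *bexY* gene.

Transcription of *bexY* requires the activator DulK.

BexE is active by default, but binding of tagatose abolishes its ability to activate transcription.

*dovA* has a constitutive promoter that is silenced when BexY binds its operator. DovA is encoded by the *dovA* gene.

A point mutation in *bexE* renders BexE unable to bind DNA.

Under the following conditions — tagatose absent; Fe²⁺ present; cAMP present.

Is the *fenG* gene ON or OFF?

Fe²⁺ is present, so DulK is active.
No repressor is bound and DulK is active, so *bexY* is transcribed.
So BexY is produced and active.
With repressor BexY bound, *dovA* is not transcribed.
So DovA is not produced.
cAMP is present, so GorG is active.
BexE is non-functional in this strain, so it has no effect.
Activator GorG is present, so *fenG* is transcribed.

ON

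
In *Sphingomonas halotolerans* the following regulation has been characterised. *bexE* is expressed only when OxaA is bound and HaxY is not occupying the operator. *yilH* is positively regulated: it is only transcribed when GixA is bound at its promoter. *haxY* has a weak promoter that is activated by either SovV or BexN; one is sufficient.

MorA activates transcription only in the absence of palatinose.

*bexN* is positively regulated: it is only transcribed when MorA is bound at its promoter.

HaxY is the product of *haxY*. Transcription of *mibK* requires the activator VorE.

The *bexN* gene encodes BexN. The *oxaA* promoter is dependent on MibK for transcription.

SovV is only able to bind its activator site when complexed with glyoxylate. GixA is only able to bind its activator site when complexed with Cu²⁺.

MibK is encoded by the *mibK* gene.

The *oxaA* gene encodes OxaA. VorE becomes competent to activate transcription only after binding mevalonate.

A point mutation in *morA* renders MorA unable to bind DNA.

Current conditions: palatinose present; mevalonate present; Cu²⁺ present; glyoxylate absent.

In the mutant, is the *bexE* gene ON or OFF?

ON

Mevalonate is present, so VorE is active.
No repressor is bound and VorE is active, so *mibK* is transcribed.
So MibK is produced and active.
No repressor is bound and MibK is active, so *oxaA* is transcribed.
So OxaA is produced and active.
Glyoxylate is absent, so SovV is inactive.
MorA is non-functional in this strain, so it has no effect.
Required activator MorA is absent, so *bexN* is not transcribed.
So BexN is not produced.
No activator is available at the *haxY* promoter, so *haxY* is not transcribed.
So HaxY is not produced.
No repressor is bound and OxaA is active, so *bexE* is transcribed.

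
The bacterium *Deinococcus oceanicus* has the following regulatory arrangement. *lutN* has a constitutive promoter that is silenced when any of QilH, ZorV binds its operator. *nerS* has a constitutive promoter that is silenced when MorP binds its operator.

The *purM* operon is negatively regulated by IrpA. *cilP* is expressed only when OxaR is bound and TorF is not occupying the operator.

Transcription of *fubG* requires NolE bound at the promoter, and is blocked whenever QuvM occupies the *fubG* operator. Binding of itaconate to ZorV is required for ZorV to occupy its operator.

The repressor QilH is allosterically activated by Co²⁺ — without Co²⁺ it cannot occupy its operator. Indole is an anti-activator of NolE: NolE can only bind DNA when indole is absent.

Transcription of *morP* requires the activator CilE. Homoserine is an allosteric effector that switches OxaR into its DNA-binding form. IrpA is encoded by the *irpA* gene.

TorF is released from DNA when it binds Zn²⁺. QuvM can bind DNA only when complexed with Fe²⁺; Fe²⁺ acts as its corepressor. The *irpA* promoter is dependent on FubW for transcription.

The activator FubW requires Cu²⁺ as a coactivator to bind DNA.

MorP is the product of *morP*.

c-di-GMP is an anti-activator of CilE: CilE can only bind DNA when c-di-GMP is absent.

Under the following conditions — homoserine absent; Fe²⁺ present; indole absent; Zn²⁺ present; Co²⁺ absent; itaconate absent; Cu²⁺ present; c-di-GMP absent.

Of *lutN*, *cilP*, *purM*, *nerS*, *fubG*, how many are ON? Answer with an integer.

1

Co²⁺ is absent, so QilH is inactive.
Itaconate is absent, so ZorV is inactive.
With no repressor bound, *lutN* is transcribed.
→ *lutN* is ON.
Zn²⁺ is present, so TorF is inactive.
Homoserine is absent, so OxaR is inactive.
Required activator OxaR is absent, so *cilP* is not transcribed.
→ *cilP* is OFF.
Cu²⁺ is present, so FubW is active.
No repressor is bound and FubW is active, so *irpA* is transcribed.
So IrpA is produced and active.
With repressor IrpA bound, *purM* is not transcribed.
→ *purM* is OFF.
c-di-GMP is absent, so CilE is active.
No repressor is bound and CilE is active, so *morP* is transcribed.
So MorP is produced and active.
With repressor MorP bound, *nerS* is not transcribed.
→ *nerS* is OFF.
Fe²⁺ is present, so QuvM is active.
Indole is absent, so NolE is active.
With repressor QuvM bound, *fubG* is not transcribed.
→ *fubG* is OFF.
1 of the 5 genes is transcribed.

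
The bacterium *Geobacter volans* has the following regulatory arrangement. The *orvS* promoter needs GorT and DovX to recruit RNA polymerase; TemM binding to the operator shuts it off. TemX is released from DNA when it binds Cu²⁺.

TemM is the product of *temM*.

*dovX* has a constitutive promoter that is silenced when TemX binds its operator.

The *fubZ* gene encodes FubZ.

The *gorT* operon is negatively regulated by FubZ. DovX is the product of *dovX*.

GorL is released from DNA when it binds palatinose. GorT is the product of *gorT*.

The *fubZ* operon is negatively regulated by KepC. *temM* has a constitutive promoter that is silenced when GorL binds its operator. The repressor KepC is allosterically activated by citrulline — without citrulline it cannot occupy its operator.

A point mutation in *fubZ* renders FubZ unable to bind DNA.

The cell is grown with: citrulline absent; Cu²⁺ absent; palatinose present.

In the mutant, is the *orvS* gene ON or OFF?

FubZ is non-functional in this strain, so it has no effect.
With no repressor bound, *gorT* is transcribed.
So GorT is produced and active.
Palatinose is present, so GorL is inactive.
With no repressor bound, *temM* is transcribed.
So TemM is produced and active.
Cu²⁺ is absent, so TemX is active.
With repressor TemX bound, *dovX* is not transcribed.
So DovX is not produced.
With repressor TemM bound, *orvS* is not transcribed.

OFF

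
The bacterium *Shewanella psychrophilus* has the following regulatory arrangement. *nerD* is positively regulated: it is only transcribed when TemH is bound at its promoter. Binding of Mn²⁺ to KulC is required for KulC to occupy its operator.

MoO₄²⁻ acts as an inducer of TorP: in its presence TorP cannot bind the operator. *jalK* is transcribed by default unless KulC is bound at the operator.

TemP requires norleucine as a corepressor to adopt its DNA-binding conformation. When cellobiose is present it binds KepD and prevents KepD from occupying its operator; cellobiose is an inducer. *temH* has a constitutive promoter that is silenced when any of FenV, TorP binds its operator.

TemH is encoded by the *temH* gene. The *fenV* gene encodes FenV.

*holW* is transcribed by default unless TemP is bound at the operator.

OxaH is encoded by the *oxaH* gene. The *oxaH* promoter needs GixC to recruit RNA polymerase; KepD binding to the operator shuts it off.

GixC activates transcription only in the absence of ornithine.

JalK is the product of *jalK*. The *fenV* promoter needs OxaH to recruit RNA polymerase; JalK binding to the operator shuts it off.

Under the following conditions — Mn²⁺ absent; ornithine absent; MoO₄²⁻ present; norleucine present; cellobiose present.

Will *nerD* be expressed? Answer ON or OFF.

ON

Cellobiose is present, so KepD is inactive.
Ornithine is absent, so GixC is active.
No repressor is bound and GixC is active, so *oxaH* is transcribed.
So OxaH is produced and active.
Mn²⁺ is absent, so KulC is inactive.
With no repressor bound, *jalK* is transcribed.
So JalK is produced and active.
With repressor JalK bound, *fenV* is not transcribed.
So FenV is not produced.
MoO₄²⁻ is present, so TorP is inactive.
With no repressor bound, *temH* is transcribed.
So TemH is produced and active.
No repressor is bound and TemH is active, so *nerD* is transcribed.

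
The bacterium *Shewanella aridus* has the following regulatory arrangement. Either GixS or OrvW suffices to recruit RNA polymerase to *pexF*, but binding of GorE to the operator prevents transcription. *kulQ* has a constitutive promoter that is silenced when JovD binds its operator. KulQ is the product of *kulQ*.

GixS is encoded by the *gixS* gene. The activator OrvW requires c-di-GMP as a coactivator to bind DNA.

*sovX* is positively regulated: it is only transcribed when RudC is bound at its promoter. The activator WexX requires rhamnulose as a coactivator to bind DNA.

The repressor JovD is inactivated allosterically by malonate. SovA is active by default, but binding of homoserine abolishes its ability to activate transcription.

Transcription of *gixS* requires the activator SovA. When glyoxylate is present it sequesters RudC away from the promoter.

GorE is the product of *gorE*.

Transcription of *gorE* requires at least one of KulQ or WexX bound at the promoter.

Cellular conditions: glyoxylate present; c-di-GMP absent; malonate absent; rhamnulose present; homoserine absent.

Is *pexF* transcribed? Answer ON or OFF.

OFF

Homoserine is absent, so SovA is active.
No repressor is bound and SovA is active, so *gixS* is transcribed.
So GixS is produced and active.
c-di-GMP is absent, so OrvW is inactive.
Malonate is absent, so JovD is active.
With repressor JovD bound, *kulQ* is not transcribed.
So KulQ is not produced.
Rhamnulose is present, so WexX is active.
Activator WexX is present, so *gorE* is transcribed.
So GorE is produced and active.
With repressor GorE bound, *pexF* is not transcribed.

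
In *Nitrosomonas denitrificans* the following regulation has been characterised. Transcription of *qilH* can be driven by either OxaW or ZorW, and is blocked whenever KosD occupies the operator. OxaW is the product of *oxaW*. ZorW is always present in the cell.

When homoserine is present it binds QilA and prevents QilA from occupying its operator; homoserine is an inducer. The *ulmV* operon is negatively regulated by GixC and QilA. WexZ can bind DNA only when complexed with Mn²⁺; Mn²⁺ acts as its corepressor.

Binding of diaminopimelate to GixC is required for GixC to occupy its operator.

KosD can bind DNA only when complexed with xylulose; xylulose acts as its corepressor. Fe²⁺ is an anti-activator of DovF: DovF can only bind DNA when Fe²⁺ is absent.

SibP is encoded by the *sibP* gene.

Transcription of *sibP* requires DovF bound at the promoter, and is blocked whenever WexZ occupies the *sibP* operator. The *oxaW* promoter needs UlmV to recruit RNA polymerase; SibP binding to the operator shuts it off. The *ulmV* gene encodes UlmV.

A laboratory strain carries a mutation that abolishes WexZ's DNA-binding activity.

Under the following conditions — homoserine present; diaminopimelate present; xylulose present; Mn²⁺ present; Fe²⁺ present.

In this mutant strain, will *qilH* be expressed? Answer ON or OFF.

OFF

Diaminopimelate is present, so GixC is active.
Homoserine is present, so QilA is inactive.
With repressor GixC bound, *ulmV* is not transcribed.
So UlmV is not produced.
WexZ is non-functional in this strain, so it has no effect.
Fe²⁺ is present, so DovF is inactive.
Required activator DovF is absent, so *sibP* is not transcribed.
So SibP is not produced.
Required activator UlmV is absent, so *oxaW* is not transcribed.
So OxaW is not produced.
ZorW is produced constitutively and is active.
Xylulose is present, so KosD is active.
With repressor KosD bound, *qilH* is not transcribed.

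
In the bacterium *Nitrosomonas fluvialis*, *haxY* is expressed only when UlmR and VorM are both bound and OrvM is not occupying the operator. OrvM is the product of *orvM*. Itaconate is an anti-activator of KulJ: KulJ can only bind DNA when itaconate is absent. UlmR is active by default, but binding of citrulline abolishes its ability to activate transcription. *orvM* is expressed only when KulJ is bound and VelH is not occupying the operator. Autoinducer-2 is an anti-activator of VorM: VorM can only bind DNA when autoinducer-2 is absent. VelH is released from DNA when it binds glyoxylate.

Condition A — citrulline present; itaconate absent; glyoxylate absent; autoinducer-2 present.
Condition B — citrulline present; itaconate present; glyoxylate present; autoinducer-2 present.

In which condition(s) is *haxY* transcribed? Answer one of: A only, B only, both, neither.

neither

Condition A:
Citrulline is present, so UlmR is inactive.
Itaconate is absent, so KulJ is active.
Glyoxylate is absent, so VelH is active.
With repressor VelH bound, *orvM* is not transcribed.
So OrvM is not produced.
Autoinducer-2 is present, so VorM is inactive.
Required activator UlmR is absent, so *haxY* is not transcribed.
→ *haxY* is OFF in A.
Condition B:
Citrulline is present, so UlmR is inactive.
Itaconate is present, so KulJ is inactive.
Glyoxylate is present, so VelH is inactive.
Required activator KulJ is absent, so *orvM* is not transcribed.
So OrvM is not produced.
Autoinducer-2 is present, so VorM is inactive.
Required activator UlmR is absent, so *haxY* is not transcribed.
→ *haxY* is OFF in B.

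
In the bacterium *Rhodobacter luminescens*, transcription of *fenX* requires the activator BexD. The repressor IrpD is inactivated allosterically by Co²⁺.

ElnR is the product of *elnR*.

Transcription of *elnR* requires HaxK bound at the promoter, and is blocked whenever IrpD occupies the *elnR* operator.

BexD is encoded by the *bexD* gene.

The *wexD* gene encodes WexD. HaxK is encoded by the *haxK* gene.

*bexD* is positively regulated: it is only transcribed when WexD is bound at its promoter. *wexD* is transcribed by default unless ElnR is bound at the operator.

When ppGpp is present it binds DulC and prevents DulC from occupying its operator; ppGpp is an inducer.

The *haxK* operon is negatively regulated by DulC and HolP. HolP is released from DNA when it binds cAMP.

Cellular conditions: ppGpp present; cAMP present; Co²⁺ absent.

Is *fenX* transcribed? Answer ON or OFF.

ON

ppGpp is present, so DulC is inactive.
cAMP is present, so HolP is inactive.
With no repressor bound, *haxK* is transcribed.
So HaxK is produced and active.
Co²⁺ is absent, so IrpD is active.
With repressor IrpD bound, *elnR* is not transcribed.
So ElnR is not produced.
With no repressor bound, *wexD* is transcribed.
So WexD is produced and active.
No repressor is bound and WexD is active, so *bexD* is transcribed.
So BexD is produced and active.
No repressor is bound and BexD is active, so *fenX* is transcribed.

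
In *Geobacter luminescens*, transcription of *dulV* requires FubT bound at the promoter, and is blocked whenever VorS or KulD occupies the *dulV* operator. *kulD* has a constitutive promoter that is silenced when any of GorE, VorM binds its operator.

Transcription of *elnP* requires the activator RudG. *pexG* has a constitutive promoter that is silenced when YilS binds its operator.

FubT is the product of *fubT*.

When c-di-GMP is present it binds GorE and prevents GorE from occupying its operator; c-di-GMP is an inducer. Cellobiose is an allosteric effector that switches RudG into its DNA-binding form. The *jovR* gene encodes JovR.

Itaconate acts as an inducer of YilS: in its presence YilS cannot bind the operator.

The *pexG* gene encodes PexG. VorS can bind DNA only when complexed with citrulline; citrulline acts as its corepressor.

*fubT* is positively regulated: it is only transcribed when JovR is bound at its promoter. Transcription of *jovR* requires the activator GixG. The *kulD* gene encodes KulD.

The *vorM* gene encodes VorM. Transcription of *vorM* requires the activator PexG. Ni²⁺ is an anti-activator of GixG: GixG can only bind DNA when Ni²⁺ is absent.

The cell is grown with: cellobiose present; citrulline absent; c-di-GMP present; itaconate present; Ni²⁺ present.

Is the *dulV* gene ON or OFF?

Citrulline is absent, so VorS is inactive.
c-di-GMP is present, so GorE is inactive.
Itaconate is present, so YilS is inactive.
With no repressor bound, *pexG* is transcribed.
So PexG is produced and active.
No repressor is bound and PexG is active, so *vorM* is transcribed.
So VorM is produced and active.
With repressor VorM bound, *kulD* is not transcribed.
So KulD is not produced.
Ni²⁺ is present, so GixG is inactive.
Required activator GixG is absent, so *jovR* is not transcribed.
So JovR is not produced.
Required activator JovR is absent, so *fubT* is not transcribed.
So FubT is not produced.
Required activator FubT is absent, so *dulV* is not transcribed.

OFF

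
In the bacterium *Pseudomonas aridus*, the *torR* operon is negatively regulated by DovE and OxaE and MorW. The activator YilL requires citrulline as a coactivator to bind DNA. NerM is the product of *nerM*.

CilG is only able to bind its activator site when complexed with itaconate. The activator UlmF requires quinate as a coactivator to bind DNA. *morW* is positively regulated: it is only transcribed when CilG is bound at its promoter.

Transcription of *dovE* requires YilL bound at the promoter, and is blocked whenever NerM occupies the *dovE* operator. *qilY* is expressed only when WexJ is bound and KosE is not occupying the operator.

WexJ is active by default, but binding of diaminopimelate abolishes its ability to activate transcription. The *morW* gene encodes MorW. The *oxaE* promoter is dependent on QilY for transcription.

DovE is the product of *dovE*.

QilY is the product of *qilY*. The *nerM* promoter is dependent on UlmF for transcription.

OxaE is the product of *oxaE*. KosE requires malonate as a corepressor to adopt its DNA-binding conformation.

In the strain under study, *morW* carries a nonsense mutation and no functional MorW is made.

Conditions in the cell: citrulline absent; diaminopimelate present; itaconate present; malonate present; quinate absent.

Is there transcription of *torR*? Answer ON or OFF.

Citrulline is absent, so YilL is inactive.
Quinate is absent, so UlmF is inactive.
Required activator UlmF is absent, so *nerM* is not transcribed.
So NerM is not produced.
Required activator YilL is absent, so *dovE* is not transcribed.
So DovE is not produced.
Diaminopimelate is present, so WexJ is inactive.
Malonate is present, so KosE is active.
With repressor KosE bound, *qilY* is not transcribed.
So QilY is not produced.
Required activator QilY is absent, so *oxaE* is not transcribed.
So OxaE is not produced.
MorW is non-functional in this strain, so it has no effect.
With no repressor bound, *torR* is transcribed.

ON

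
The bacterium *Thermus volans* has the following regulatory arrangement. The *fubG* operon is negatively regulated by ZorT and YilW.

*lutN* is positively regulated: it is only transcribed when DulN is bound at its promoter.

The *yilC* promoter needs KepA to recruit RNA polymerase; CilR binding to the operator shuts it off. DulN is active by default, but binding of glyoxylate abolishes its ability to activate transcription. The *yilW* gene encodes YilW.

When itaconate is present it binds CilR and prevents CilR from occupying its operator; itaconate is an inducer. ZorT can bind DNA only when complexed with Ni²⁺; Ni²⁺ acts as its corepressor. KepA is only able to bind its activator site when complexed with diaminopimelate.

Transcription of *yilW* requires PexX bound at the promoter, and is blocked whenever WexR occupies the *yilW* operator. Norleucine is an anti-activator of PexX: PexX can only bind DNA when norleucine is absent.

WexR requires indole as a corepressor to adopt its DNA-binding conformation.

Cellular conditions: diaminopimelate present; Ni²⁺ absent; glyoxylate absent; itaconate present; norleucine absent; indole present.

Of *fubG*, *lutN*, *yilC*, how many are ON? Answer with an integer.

Ni²⁺ is absent, so ZorT is inactive.
Indole is present, so WexR is active.
Norleucine is absent, so PexX is active.
With repressor WexR bound, *yilW* is not transcribed.
So YilW is not produced.
With no repressor bound, *fubG* is transcribed.
→ *fubG* is ON.
Glyoxylate is absent, so DulN is active.
No repressor is bound and DulN is active, so *lutN* is transcribed.
→ *lutN* is ON.
Diaminopimelate is present, so KepA is active.
Itaconate is present, so CilR is inactive.
No repressor is bound and KepA is active, so *yilC* is transcribed.
→ *yilC* is ON.
3 of the 3 genes are transcribed.

3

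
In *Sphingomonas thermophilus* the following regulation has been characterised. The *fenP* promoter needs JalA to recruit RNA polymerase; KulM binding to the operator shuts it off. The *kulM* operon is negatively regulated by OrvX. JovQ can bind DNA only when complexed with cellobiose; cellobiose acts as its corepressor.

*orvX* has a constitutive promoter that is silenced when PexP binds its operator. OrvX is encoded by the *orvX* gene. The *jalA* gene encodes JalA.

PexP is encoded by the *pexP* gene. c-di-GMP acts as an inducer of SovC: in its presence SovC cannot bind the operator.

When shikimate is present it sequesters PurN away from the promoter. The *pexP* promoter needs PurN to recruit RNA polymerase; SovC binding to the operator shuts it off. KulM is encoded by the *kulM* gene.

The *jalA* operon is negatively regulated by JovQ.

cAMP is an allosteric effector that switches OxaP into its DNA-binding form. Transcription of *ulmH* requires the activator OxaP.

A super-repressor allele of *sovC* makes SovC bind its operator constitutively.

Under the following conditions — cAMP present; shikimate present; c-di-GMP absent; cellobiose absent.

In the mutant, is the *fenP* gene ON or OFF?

Shikimate is present, so PurN is inactive.
SovC is constitutively active in this strain.
With repressor SovC bound, *pexP* is not transcribed.
So PexP is not produced.
With no repressor bound, *orvX* is transcribed.
So OrvX is produced and active.
With repressor OrvX bound, *kulM* is not transcribed.
So KulM is not produced.
Cellobiose is absent, so JovQ is inactive.
With no repressor bound, *jalA* is transcribed.
So JalA is produced and active.
No repressor is bound and JalA is active, so *fenP* is transcribed.

ON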